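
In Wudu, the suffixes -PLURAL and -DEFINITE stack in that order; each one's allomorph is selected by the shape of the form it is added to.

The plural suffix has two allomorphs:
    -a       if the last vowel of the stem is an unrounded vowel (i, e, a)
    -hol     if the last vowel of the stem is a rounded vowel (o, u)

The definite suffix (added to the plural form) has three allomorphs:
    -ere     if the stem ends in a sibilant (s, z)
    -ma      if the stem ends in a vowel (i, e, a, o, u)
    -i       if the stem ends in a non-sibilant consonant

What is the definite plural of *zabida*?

zabidaama

*zabida*: last vowel = /a/, an unrounded vowel → -a → *zabidaa*.
The plural form *zabidaa* — final sound /a/ (a vowel) → -ma → *zabidaama*.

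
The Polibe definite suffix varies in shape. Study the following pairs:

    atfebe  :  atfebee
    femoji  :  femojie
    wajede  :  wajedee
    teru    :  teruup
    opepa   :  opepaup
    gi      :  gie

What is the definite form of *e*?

The alternation tracks the last vowel of the stem — -e when the last vowel of the stem is a front vowel (*atfebe*, *femoji*, *wajede*, *gi*); -up when the last vowel of the stem is a back vowel (*teru*, *opepa*).
Since the last vowel of *e* is /e/ (a front vowel), it takes -e, giving *ee*.

ee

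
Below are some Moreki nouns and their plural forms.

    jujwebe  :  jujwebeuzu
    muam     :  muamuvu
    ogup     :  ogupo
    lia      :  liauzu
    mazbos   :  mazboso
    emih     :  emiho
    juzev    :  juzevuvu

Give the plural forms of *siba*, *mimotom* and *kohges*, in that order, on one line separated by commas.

sibauzu, mimotomuvu, kohgeso

The pattern is voicing of the final sound: -o when the stem ends in a voiceless consonant (*ogup*, *mazbos*, *emih*); -uvu when the stem ends in a voiced consonant (*muam*, *juzev*); -uzu when the stem ends in a vowel (*jujwebe*, *lia*).
The final sound of *siba* is /a/, which is a vowel, so the suffix is -uzu, giving *sibauzu*.
The final sound of *mimotom* is /m/, which is a voiced consonant, so the suffix is -uvu, giving *mimotomuvu*.
*kohges* — final sound /s/ (a voiceless consonant) → -o → *kohgeso*.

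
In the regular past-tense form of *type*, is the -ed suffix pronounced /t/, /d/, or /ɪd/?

/t/

The stem *type* ends in a voiceless consonant other than /t/.
The -ed suffix is realized as /ɪd/ after /t, d/; as /t/ after other voiceless consonants; and as /d/ after other voiced sounds.
So -ed on *type* is pronounced /t/.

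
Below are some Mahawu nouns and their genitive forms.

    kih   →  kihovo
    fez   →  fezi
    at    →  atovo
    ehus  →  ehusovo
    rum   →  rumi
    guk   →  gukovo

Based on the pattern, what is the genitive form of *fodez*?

The pattern is voicing of the final consonant: -ovo when the stem ends in a voiceless consonant (*kih*, *at*, *ehus*, *guk*); -i when the stem ends in a voiced consonant (*fez*, *rum*).
The final consonant of *fodez* is /z/, which is voiced, so the suffix is -i, giving *fodezi*.

fodezi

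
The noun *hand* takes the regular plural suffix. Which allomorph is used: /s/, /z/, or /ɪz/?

The stem *hand* ends in a voiced non-sibilant sound.
The plural suffix surfaces as /ɪz/ after sibilants, /s/ after other voiceless consonants, and /z/ after other voiced sounds.
So the plural -s on *hand* is pronounced /z/.

/z/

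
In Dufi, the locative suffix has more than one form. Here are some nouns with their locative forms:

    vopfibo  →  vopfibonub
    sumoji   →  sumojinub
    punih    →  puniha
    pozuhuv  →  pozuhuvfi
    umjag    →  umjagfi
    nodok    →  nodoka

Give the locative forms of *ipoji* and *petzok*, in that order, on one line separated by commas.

ipojinub, petzoka

The alternation tracks the final sound of the stem — -a when the stem ends in a voiceless consonant (*punih*, *nodok*); -fi when the stem ends in a voiced consonant (*pozuhuv*, *umjag*); -nub when the stem ends in a vowel (*vopfibo*, *sumoji*).
Since the final sound of *ipoji* is /i/ (a vowel), it takes -nub, giving *ipojinub*.
Since the final sound of *petzok* is /k/ (a voiceless consonant), it takes -a, giving *petzoka*.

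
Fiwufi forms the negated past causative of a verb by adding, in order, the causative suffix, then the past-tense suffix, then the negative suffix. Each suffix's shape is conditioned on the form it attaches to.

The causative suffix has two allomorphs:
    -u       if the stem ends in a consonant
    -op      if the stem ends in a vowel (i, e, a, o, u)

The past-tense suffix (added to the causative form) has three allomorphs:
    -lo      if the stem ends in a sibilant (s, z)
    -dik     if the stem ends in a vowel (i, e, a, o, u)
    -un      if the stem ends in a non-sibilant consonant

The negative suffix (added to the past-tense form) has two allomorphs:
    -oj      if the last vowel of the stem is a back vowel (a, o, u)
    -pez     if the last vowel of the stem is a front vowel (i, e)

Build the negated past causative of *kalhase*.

kalhaseopunoj

Since the final sound of *kalhase* is /e/ (a vowel), it takes -op, giving *kalhaseop*.
The final sound of the causative form *kalhaseop* is /p/, which is a non-sibilant consonant, so the past-tense suffix is -un, giving *kalhaseopun*.
The last vowel of the past-tense form *kalhaseopun* is /u/, which is a back vowel, so the negative suffix is -oj, giving *kalhaseopunoj*.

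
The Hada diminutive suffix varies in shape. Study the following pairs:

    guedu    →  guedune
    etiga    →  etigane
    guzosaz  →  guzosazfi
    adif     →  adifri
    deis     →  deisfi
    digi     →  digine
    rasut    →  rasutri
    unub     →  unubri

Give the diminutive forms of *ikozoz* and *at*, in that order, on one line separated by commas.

Looking at the final sound of each stem: -fi when the stem ends in a sibilant (*guzosaz*, *deis*); -ri when the stem ends in a non-sibilant consonant (*adif*, *rasut*, *unub*); -ne when the stem ends in a vowel (*guedu*, *etiga*, *digi*).
Since the final sound of *ikozoz* is /z/ (a sibilant), it takes -fi, giving *ikozozfi*.
*at* — final sound /t/ (a non-sibilant consonant) → -ri → *atri*.

ikozozfi, atri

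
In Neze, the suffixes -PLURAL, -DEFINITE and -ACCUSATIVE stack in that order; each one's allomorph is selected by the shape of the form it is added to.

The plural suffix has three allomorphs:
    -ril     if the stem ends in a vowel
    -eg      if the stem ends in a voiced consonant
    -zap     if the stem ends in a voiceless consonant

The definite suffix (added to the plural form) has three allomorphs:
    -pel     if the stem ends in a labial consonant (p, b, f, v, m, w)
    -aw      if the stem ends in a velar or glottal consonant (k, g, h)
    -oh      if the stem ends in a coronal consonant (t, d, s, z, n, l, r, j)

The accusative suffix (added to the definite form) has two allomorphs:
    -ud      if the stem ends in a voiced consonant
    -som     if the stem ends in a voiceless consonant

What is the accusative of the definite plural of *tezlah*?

Since the final sound of *tezlah* is /h/ (a voiceless consonant), it takes -zap, giving *tezlahzap*.
Since the final consonant of the plural form *tezlahzap* is /p/ (labial), it takes -pel, giving *tezlahzappel*.
The final consonant of the definite form *tezlahzappel* is /l/, which is voiced, so the accusative suffix is -ud, giving *tezlahzappelud*.

tezlahzappelud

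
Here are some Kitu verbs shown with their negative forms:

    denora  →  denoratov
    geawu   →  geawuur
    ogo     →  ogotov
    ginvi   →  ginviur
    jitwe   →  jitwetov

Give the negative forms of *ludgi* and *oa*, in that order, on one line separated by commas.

The pattern is height harmony: -ur when the last vowel of the stem is a high vowel (*geawu*, *ginvi*); -tov when the last vowel of the stem is a non-high vowel (*denora*, *ogo*, *jitwe*).
*ludgi* — last vowel /i/ (a high vowel) → -ur → *ludgiur*.
Since the last vowel of *oa* is /a/ (a non-high vowel), it takes -tov, giving *oatov*.

ludgiur, oatov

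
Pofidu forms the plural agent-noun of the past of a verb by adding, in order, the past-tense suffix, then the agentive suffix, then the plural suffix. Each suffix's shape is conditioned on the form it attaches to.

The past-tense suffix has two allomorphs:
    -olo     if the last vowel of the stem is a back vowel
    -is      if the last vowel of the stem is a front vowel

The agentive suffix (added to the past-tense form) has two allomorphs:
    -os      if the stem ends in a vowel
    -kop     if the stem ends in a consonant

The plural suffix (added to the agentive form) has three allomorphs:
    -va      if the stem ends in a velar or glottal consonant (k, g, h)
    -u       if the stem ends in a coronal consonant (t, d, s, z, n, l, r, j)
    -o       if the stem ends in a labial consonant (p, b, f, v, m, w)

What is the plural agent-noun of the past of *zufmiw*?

zufmiwiskopo

*zufmiw* — last vowel /i/ (a front vowel) → -is → *zufmiwis*.
Since the final sound of the past-tense form *zufmiwis* is /s/ (a consonant), it takes -kop, giving *zufmiwiskop*.
Since the final consonant of the agentive form *zufmiwiskop* is /p/ (labial), it takes -o, giving *zufmiwiskopo*.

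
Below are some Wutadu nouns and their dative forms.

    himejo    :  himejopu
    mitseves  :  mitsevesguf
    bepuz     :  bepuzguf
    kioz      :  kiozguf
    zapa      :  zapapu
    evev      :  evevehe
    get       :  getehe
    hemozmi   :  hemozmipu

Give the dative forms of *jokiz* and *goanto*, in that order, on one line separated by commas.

The alternation tracks the final sound of the stem — -guf when the stem ends in a sibilant (*mitseves*, *bepuz*, *kioz*); -ehe when the stem ends in a non-sibilant consonant (*evev*, *get*); -pu when the stem ends in a vowel (*himejo*, *zapa*, *hemozmi*).
*jokiz* — final sound /z/ (a sibilant) → -guf → *jokizguf*.
*goanto* — final sound /o/ (a vowel) → -pu → *goantopu*.

jokizguf, goantopu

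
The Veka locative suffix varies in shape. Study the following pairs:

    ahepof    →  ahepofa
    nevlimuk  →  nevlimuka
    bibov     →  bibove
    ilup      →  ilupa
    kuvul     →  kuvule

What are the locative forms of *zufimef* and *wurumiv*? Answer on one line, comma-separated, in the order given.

zufimefa, wurumive

The suffix is conditioned by the final consonant: -a when the stem ends in a voiceless consonant (*ahepof*, *nevlimuk*, *ilup*); -e when the stem ends in a voiced consonant (*bibov*, *kuvul*).
*zufimef*: final consonant = /f/, voiceless → -a → *zufimefa*.
*wurumiv*: final consonant = /v/, voiced → -e → *wurumive*.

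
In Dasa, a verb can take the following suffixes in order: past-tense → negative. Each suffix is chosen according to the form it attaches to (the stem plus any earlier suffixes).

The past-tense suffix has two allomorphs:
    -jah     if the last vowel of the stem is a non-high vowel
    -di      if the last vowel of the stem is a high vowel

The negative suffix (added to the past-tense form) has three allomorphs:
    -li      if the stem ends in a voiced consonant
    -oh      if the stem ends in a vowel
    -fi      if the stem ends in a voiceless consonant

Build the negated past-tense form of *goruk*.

*goruk*: last vowel = /u/, a high vowel → -di → *gorukdi*.
Since the final sound of the past-tense form *gorukdi* is /i/ (a vowel), it takes -oh, giving *gorukdioh*.

gorukdioh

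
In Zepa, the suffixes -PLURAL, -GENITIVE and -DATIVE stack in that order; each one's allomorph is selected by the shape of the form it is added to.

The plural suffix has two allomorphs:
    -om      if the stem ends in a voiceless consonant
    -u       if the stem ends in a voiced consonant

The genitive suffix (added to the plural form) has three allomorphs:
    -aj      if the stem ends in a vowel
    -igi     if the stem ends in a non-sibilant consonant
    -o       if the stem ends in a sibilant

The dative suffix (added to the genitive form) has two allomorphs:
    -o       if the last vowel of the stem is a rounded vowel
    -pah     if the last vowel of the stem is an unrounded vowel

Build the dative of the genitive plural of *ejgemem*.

The final consonant of *ejgemem* is /m/, which is voiced, so the plural suffix is -u, giving *ejgememu*.
The final sound of the plural form *ejgememu* is /u/, which is a vowel, so the genitive suffix is -aj, giving *ejgememuaj*.
The genitive form *ejgememuaj*: last vowel = /a/, an unrounded vowel → -pah → *ejgememuajpah*.

ejgememuajpah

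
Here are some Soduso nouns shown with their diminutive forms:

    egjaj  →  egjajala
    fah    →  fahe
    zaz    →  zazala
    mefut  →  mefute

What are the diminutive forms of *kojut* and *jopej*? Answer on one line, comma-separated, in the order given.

kojute, jopejala

The pattern is voicing of the final consonant: -e when the stem ends in a voiceless consonant (*fah*, *mefut*); -ala when the stem ends in a voiced consonant (*egjaj*, *zaz*).
The final consonant of *kojut* is /t/, which is voiceless, so the suffix is -e, giving *kojute*.
Since the final consonant of *jopej* is /j/ (voiced), it takes -ala, giving *jopejala*.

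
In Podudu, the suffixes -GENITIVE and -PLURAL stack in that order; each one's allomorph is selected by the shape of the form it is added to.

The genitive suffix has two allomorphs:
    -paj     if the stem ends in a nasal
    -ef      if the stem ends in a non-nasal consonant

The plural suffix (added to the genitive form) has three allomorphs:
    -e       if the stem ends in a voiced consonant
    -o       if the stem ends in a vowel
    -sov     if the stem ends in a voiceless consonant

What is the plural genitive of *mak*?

makefsov

*mak*: final consonant = /k/, non-nasal → -ef → *makef*.
Since the final sound of the genitive form *makef* is /f/ (a voiceless consonant), it takes -sov, giving *makefsov*.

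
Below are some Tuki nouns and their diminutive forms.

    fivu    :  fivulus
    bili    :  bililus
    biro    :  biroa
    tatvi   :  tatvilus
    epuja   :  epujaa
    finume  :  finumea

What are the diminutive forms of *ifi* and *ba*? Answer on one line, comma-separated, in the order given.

ifilus, baa

The pattern is height harmony: -lus when the last vowel of the stem is a high vowel (*fivu*, *bili*, *tatvi*); -a when the last vowel of the stem is a non-high vowel (*biro*, *epuja*, *finume*).
The last vowel of *ifi* is /i/, which is a high vowel, so the suffix is -lus, giving *ifilus*.
*ba*: last vowel = /a/, a non-high vowel → -a → *baa*.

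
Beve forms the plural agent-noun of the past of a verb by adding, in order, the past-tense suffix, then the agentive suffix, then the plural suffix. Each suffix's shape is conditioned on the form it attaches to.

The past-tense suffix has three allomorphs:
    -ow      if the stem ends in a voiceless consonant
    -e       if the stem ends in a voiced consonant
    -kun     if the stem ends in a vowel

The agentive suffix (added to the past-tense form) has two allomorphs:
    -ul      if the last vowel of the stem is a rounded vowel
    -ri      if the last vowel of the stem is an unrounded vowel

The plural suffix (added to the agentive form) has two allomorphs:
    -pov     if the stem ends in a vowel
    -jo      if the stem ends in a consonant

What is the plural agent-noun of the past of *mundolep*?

mundolepowuljo

*mundolep* — final sound /p/ (a voiceless consonant) → -ow → *mundolepow*.
The past-tense form *mundolepow*: last vowel = /o/, a rounded vowel → -ul → *mundolepowul*.
Since the final sound of the agentive form *mundolepowul* is /l/ (a consonant), it takes -jo, giving *mundolepowuljo*.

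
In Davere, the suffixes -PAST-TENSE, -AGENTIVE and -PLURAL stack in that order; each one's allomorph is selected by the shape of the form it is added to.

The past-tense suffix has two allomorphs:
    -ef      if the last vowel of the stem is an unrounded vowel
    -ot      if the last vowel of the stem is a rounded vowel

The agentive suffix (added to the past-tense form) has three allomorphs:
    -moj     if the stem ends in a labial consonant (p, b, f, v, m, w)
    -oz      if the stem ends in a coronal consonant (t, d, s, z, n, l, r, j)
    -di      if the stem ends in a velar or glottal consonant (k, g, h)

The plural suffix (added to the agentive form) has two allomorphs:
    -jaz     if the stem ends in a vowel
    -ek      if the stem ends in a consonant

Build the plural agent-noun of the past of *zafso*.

*zafso*: last vowel = /o/, a rounded vowel → -ot → *zafsoot*.
The past-tense form *zafsoot*: final consonant = /t/, coronal → -oz → *zafsootoz*.
Since the final sound of the agentive form *zafsootoz* is /z/ (a consonant), it takes -ek, giving *zafsootozek*.

zafsootozek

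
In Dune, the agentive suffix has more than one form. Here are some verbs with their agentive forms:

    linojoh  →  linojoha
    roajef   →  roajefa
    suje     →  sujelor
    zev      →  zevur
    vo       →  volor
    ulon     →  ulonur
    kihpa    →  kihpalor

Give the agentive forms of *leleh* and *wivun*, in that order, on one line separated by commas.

leleha, wivunur

The alternation tracks the final sound of the stem — -a when the stem ends in a voiceless consonant (*linojoh*, *roajef*); -ur when the stem ends in a voiced consonant (*zev*, *ulon*); -lor when the stem ends in a vowel (*suje*, *vo*, *kihpa*).
*leleh*: final sound = /h/, a voiceless consonant → -a → *leleha*.
The final sound of *wivun* is /n/, which is a voiced consonant, so the suffix is -ur, giving *wivunur*.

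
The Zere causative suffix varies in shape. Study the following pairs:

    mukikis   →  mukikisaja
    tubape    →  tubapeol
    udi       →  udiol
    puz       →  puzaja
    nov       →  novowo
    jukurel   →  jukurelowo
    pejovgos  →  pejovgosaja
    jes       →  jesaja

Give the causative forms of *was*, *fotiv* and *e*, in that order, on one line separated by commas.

wasaja, fotivowo, eol

The suffix is conditioned by the final sound: -aja when the stem ends in a sibilant (*mukikis*, *puz*, *pejovgos*, *jes*); -owo when the stem ends in a non-sibilant consonant (*nov*, *jukurel*); -ol when the stem ends in a vowel (*tubape*, *udi*).
The final sound of *was* is /s/, which is a sibilant, so the suffix is -aja, giving *wasaja*.
The final sound of *fotiv* is /v/, which is a non-sibilant consonant, so the suffix is -owo, giving *fotivowo*.
*e*: final sound = /e/, a vowel → -ol → *eol*.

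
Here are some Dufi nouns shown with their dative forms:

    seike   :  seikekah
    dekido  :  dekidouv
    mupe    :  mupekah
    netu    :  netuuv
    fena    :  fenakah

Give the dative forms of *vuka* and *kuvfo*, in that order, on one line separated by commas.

The suffix is conditioned by the last vowel: -uv when the last vowel of the stem is a rounded vowel (*dekido*, *netu*); -kah when the last vowel of the stem is an unrounded vowel (*seike*, *mupe*, *fena*).
The last vowel of *vuka* is /a/, which is an unrounded vowel, so the suffix is -kah, giving *vukakah*.
*kuvfo* — last vowel /o/ (a rounded vowel) → -uv → *kuvfouv*.

vukakah, kuvfouv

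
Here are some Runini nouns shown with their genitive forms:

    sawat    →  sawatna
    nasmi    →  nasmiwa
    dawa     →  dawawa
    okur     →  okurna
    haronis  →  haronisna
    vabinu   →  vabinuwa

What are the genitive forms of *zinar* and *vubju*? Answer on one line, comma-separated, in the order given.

The suffix is conditioned by the final sound: -na when the stem ends in a consonant (*sawat*, *okur*, *haronis*); -wa when the stem ends in a vowel (*nasmi*, *dawa*, *vabinu*).
Since the final sound of *zinar* is /r/ (a consonant), it takes -na, giving *zinarna*.
*vubju* — final sound /u/ (a vowel) → -wa → *vubjuwa*.

zinarna, vubjuwa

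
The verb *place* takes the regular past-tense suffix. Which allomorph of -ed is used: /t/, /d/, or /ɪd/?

/t/

The stem *place* ends in a voiceless consonant other than /t/.
The -ed suffix is realized as /ɪd/ after /t, d/; as /t/ after other voiceless consonants; and as /d/ after other voiced sounds.
So -ed on *place* is pronounced /t/.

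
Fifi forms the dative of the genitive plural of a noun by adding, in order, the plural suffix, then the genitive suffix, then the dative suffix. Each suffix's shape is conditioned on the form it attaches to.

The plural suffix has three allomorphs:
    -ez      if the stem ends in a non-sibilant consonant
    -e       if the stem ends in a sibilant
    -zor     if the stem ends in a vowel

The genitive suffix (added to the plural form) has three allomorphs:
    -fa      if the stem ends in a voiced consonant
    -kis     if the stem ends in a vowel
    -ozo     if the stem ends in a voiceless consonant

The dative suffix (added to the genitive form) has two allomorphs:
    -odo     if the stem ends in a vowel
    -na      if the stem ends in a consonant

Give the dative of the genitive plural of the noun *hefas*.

hefasekisna

The final sound of *hefas* is /s/, which is a sibilant, so the plural suffix is -e, giving *hefase*.
The plural form *hefase*: final sound = /e/, a vowel → -kis → *hefasekis*.
The genitive form *hefasekis* — final sound /s/ (a consonant) → -na → *hefasekisna*.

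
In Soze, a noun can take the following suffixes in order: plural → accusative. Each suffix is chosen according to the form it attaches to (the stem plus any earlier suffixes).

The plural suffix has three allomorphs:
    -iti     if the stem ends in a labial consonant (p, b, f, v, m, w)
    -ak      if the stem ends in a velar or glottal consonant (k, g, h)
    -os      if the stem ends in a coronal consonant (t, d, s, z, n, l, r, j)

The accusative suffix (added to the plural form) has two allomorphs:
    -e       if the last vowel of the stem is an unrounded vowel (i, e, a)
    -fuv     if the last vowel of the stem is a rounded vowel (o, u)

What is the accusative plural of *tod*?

*tod*: final consonant = /d/, coronal → -os → *todos*.
The plural form *todos* — last vowel /o/ (a rounded vowel) → -fuv → *todosfuv*.

todosfuv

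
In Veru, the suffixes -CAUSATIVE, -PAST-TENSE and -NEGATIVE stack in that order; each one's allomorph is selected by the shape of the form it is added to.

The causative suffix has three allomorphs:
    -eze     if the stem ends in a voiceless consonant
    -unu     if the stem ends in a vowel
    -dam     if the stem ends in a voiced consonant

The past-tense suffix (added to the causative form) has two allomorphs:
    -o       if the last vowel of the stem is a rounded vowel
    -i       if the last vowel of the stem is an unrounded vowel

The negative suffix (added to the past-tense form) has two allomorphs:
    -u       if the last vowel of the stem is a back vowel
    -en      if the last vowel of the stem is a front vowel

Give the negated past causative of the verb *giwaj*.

giwajdamien

The final sound of *giwaj* is /j/, which is a voiced consonant, so the causative suffix is -dam, giving *giwajdam*.
The causative form *giwajdam*: last vowel = /a/, an unrounded vowel → -i → *giwajdami*.
The past-tense form *giwajdami*: last vowel = /i/, a front vowel → -en → *giwajdamien*.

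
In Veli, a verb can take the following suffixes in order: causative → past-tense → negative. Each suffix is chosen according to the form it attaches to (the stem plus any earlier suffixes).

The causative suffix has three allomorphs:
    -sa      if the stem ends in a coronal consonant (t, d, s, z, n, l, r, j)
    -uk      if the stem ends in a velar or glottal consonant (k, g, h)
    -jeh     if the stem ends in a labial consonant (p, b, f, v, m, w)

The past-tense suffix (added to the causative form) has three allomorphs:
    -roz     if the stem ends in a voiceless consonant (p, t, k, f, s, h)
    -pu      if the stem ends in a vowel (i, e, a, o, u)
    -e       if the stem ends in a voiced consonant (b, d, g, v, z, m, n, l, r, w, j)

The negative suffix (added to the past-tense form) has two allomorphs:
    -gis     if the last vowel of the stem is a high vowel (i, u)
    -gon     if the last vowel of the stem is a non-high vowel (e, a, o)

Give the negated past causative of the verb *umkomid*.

*umkomid* — final consonant /d/ (coronal) → -sa → *umkomidsa*.
The final sound of the causative form *umkomidsa* is /a/, which is a vowel, so the past-tense suffix is -pu, giving *umkomidsapu*.
The past-tense form *umkomidsapu* — last vowel /u/ (a high vowel) → -gis → *umkomidsapugis*.

umkomidsapugis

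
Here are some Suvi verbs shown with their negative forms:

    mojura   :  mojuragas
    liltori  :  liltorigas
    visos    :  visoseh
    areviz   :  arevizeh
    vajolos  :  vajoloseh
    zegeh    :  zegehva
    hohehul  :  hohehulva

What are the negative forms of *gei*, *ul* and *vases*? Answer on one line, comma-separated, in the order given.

geigas, ulva, vaseseh

The suffix is conditioned by the final sound: -eh when the stem ends in a sibilant (*visos*, *areviz*, *vajolos*); -va when the stem ends in a non-sibilant consonant (*zegeh*, *hohehul*); -gas when the stem ends in a vowel (*mojura*, *liltori*).
*gei*: final sound = /i/, a vowel → -gas → *geigas*.
Since the final sound of *ul* is /l/ (a non-sibilant consonant), it takes -va, giving *ulva*.
*vases*: final sound = /s/, a sibilant → -eh → *vaseseh*.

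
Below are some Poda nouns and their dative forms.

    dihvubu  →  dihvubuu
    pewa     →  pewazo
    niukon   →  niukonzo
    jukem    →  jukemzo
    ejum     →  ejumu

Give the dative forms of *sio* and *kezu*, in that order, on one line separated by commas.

The pattern is height harmony: -u when the last vowel of the stem is a high vowel (*dihvubu*, *ejum*); -zo when the last vowel of the stem is a non-high vowel (*pewa*, *niukon*, *jukem*).
Since the last vowel of *sio* is /o/ (a non-high vowel), it takes -zo, giving *siozo*.
*kezu* — last vowel /u/ (a high vowel) → -u → *kezuu*.

siozo, kezuu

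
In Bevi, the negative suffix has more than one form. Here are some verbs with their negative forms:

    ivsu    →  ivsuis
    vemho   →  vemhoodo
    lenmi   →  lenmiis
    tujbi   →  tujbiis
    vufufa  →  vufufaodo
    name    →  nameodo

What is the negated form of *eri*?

Looking at the last vowel of each stem: -is when the last vowel of the stem is a high vowel (*ivsu*, *lenmi*, *tujbi*); -odo when the last vowel of the stem is a non-high vowel (*vemho*, *vufufa*, *name*).
The last vowel of *eri* is /i/, which is a high vowel, so the suffix is -is, giving *eriis*.

eriis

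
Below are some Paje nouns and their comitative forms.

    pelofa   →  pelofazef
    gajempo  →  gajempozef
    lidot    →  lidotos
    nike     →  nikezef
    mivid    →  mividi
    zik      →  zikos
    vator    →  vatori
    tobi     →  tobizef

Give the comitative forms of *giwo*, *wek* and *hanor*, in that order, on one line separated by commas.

giwozef, wekos, hanori

The alternation tracks the final sound of the stem — -os when the stem ends in a voiceless consonant (*lidot*, *zik*); -i when the stem ends in a voiced consonant (*mivid*, *vator*); -zef when the stem ends in a vowel (*pelofa*, *gajempo*, *nike*, *tobi*).
The final sound of *giwo* is /o/, which is a vowel, so the suffix is -zef, giving *giwozef*.
*wek* — final sound /k/ (a voiceless consonant) → -os → *wekos*.
Since the final sound of *hanor* is /r/ (a voiced consonant), it takes -i, giving *hanori*.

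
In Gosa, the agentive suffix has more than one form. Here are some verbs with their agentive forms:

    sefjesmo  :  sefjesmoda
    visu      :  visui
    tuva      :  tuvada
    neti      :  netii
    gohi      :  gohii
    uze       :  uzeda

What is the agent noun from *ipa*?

The pattern is height harmony: -i when the last vowel of the stem is a high vowel (*visu*, *neti*, *gohi*); -da when the last vowel of the stem is a non-high vowel (*sefjesmo*, *tuva*, *uze*).
The last vowel of *ipa* is /a/, which is a non-high vowel, so the suffix is -da, giving *ipada*.

ipada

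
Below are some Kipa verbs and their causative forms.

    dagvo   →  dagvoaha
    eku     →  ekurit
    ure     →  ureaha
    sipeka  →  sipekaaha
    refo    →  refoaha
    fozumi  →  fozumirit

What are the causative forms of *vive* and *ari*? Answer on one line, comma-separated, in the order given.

The pattern is height harmony: -rit when the last vowel of the stem is a high vowel (*eku*, *fozumi*); -aha when the last vowel of the stem is a non-high vowel (*dagvo*, *ure*, *sipeka*, *refo*).
*vive*: last vowel = /e/, a non-high vowel → -aha → *viveaha*.
*ari* — last vowel /i/ (a high vowel) → -rit → *aririt*.

viveaha, aririt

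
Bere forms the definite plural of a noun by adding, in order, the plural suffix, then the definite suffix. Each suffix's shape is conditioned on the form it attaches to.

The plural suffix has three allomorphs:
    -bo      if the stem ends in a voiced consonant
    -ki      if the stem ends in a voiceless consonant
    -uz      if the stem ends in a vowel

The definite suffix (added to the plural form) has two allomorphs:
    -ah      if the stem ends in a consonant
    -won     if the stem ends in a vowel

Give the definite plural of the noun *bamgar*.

*bamgar*: final sound = /r/, a voiced consonant → -bo → *bamgarbo*.
The final sound of the plural form *bamgarbo* is /o/, which is a vowel, so the definite suffix is -won, giving *bamgarbowon*.

bamgarbowon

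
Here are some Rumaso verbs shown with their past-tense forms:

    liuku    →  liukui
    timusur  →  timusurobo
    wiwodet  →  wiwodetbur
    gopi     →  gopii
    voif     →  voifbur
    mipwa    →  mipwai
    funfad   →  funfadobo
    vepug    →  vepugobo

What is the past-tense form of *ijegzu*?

The pattern is voicing of the final sound: -bur when the stem ends in a voiceless consonant (*wiwodet*, *voif*); -obo when the stem ends in a voiced consonant (*timusur*, *funfad*, *vepug*); -i when the stem ends in a vowel (*liuku*, *gopi*, *mipwa*).
*ijegzu* — final sound /u/ (a vowel) → -i → *ijegzui*.

ijegzui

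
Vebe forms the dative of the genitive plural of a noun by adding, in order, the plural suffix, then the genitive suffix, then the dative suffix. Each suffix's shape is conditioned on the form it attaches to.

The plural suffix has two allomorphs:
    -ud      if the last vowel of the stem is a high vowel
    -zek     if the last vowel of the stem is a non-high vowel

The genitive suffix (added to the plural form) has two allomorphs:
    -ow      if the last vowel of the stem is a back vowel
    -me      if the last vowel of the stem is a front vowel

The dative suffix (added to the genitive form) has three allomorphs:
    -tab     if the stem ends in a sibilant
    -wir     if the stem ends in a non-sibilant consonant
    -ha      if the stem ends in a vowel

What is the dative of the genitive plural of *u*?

*u* — last vowel /u/ (a high vowel) → -ud → *uud*.
The plural form *uud*: last vowel = /u/, a back vowel → -ow → *uudow*.
Since the final sound of the genitive form *uudow* is /w/ (a non-sibilant consonant), it takes -wir, giving *uudowwir*.

uudowwir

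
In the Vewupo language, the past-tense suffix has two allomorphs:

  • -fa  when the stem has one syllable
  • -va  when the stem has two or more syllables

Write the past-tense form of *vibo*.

*vibo* (2 syllables) → -va → *vibova*.

vibova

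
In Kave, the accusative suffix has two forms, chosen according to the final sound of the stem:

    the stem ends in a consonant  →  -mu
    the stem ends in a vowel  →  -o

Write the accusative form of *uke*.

ukeo

*uke* — final sound /e/ (a vowel) → -o → *ukeo*.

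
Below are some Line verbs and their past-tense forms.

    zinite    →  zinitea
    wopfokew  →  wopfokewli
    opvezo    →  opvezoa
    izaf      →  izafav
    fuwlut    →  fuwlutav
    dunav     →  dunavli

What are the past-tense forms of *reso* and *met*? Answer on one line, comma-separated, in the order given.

Looking at the final sound of each stem: -av when the stem ends in a voiceless consonant (*izaf*, *fuwlut*); -li when the stem ends in a voiced consonant (*wopfokew*, *dunav*); -a when the stem ends in a vowel (*zinite*, *opvezo*).
Since the final sound of *reso* is /o/ (a vowel), it takes -a, giving *resoa*.
*met*: final sound = /t/, a voiceless consonant → -av → *metav*.

resoa, metav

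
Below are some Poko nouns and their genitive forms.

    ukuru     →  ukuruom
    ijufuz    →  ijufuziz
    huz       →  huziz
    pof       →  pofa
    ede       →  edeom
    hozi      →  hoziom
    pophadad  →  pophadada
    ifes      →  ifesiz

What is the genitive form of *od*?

The alternation tracks the final sound of the stem — -iz when the stem ends in a sibilant (*ijufuz*, *huz*, *ifes*); -a when the stem ends in a non-sibilant consonant (*pof*, *pophadad*); -om when the stem ends in a vowel (*ukuru*, *ede*, *hozi*).
*od*: final sound = /d/, a non-sibilant consonant → -a → *oda*.

oda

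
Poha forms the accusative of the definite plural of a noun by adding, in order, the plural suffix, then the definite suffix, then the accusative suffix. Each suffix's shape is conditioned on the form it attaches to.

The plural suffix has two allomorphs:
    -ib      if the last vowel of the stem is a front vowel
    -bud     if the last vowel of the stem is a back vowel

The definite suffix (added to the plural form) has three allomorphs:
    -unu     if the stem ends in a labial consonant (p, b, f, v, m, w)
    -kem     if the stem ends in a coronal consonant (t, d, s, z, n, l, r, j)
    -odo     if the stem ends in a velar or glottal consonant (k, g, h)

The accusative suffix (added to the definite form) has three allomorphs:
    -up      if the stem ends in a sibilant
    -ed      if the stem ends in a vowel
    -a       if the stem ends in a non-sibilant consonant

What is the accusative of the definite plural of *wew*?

wewibunued

*wew*: last vowel = /e/, a front vowel → -ib → *wewib*.
Since the final consonant of the plural form *wewib* is /b/ (labial), it takes -unu, giving *wewibunu*.
The final sound of the definite form *wewibunu* is /u/, which is a vowel, so the accusative suffix is -ed, giving *wewibunued*.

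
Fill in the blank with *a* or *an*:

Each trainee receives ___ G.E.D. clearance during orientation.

a

The indefinite article is chosen by the initial *sound* of the following word, not its spelling.
The initialism *G.E.D.* is read letter by letter; the first letter, G, is pronounced /dʒiː/, which begins with a consonant sound.
So the article is *a*: Each trainee receives a G.E.D. clearance during orientation.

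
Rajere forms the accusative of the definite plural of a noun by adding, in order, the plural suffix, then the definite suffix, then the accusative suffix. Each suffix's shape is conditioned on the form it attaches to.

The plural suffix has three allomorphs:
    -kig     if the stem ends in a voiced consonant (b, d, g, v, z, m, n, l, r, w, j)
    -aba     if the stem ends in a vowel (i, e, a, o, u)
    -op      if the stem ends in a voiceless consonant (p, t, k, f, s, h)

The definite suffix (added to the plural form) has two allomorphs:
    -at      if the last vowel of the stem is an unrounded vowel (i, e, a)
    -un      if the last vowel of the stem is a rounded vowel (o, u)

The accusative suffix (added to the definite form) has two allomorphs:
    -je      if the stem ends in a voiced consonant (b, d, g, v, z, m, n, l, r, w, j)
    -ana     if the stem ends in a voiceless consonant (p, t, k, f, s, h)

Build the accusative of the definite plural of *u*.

Since the final sound of *u* is /u/ (a vowel), it takes -aba, giving *uaba*.
The last vowel of the plural form *uaba* is /a/, which is an unrounded vowel, so the definite suffix is -at, giving *uabaat*.
The definite form *uabaat*: final consonant = /t/, voiceless → -ana → *uabaatana*.

uabaatana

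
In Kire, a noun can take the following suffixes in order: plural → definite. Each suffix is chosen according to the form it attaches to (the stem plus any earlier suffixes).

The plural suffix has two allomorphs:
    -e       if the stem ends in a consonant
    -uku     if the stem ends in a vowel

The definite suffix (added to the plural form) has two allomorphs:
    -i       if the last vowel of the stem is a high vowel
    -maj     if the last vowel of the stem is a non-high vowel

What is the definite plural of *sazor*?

sazoremaj

*sazor*: final sound = /r/, a consonant → -e → *sazore*.
The last vowel of the plural form *sazore* is /e/, which is a non-high vowel, so the definite suffix is -maj, giving *sazoremaj*.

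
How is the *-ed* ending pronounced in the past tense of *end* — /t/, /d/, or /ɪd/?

/ɪd/

The stem *end* ends in /t/ or /d/.
The -ed suffix is realized as /ɪd/ after /t, d/; as /t/ after other voiceless consonants; and as /d/ after other voiced sounds.
So -ed on *end* is pronounced /ɪd/.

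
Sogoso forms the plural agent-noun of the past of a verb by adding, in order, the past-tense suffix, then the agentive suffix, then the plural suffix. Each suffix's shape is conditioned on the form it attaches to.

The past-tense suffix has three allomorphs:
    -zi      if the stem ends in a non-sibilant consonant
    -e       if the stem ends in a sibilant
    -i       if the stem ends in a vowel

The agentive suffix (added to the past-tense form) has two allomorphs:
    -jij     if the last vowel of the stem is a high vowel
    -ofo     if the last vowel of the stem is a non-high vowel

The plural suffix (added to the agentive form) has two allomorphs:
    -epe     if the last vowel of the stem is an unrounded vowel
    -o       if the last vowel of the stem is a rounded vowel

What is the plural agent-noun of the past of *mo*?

*mo*: final sound = /o/, a vowel → -i → *moi*.
The past-tense form *moi*: last vowel = /i/, a high vowel → -jij → *moijij*.
Since the last vowel of the agentive form *moijij* is /i/ (an unrounded vowel), it takes -epe, giving *moijijepe*.

moijijepe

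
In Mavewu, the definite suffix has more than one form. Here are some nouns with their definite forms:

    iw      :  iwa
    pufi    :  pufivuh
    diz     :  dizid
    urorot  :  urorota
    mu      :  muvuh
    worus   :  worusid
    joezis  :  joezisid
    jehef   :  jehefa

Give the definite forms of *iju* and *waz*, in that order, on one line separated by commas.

The pattern is sibilance of the final sound: -id when the stem ends in a sibilant (*diz*, *worus*, *joezis*); -a when the stem ends in a non-sibilant consonant (*iw*, *urorot*, *jehef*); -vuh when the stem ends in a vowel (*pufi*, *mu*).
The final sound of *iju* is /u/, which is a vowel, so the suffix is -vuh, giving *ijuvuh*.
*waz*: final sound = /z/, a sibilant → -id → *wazid*.

ijuvuh, wazid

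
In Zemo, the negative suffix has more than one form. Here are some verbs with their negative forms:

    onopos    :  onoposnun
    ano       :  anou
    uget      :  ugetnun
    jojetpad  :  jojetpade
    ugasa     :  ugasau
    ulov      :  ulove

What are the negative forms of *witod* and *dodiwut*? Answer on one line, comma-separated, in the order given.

witode, dodiwutnun

Looking at the final sound of each stem: -nun when the stem ends in a voiceless consonant (*onopos*, *uget*); -e when the stem ends in a voiced consonant (*jojetpad*, *ulov*); -u when the stem ends in a vowel (*ano*, *ugasa*).
*witod* — final sound /d/ (a voiced consonant) → -e → *witode*.
*dodiwut*: final sound = /t/, a voiceless consonant → -nun → *dodiwutnun*.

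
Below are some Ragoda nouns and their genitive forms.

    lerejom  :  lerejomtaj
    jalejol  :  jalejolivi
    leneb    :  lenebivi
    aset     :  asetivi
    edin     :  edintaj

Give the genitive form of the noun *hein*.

heintaj

The suffix is conditioned by the final consonant: -taj when the stem ends in a nasal (*lerejom*, *edin*); -ivi when the stem ends in a non-nasal consonant (*jalejol*, *leneb*, *aset*).
*hein* — final consonant /n/ (a nasal) → -taj → *heintaj*.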